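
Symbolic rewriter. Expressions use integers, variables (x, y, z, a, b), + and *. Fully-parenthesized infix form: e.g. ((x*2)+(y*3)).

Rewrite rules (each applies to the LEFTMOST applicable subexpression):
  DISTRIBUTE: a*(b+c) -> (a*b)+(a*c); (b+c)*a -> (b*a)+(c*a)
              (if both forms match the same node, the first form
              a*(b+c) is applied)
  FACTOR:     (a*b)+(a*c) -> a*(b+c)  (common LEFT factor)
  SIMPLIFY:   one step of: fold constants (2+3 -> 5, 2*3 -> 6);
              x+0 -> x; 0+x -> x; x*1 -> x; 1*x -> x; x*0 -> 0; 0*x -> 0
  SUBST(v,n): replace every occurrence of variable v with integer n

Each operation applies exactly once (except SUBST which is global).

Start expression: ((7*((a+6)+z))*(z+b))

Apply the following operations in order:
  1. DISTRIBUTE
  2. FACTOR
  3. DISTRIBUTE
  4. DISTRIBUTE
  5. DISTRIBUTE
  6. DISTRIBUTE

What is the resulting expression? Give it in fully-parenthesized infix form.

Start: ((7*((a+6)+z))*(z+b))
Apply DISTRIBUTE at root (target: ((7*((a+6)+z))*(z+b))): ((7*((a+6)+z))*(z+b)) -> (((7*((a+6)+z))*z)+((7*((a+6)+z))*b))
Apply FACTOR at root (target: (((7*((a+6)+z))*z)+((7*((a+6)+z))*b))): (((7*((a+6)+z))*z)+((7*((a+6)+z))*b)) -> ((7*((a+6)+z))*(z+b))
Apply DISTRIBUTE at root (target: ((7*((a+6)+z))*(z+b))): ((7*((a+6)+z))*(z+b)) -> (((7*((a+6)+z))*z)+((7*((a+6)+z))*b))
Apply DISTRIBUTE at LL (target: (7*((a+6)+z))): (((7*((a+6)+z))*z)+((7*((a+6)+z))*b)) -> ((((7*(a+6))+(7*z))*z)+((7*((a+6)+z))*b))
Apply DISTRIBUTE at L (target: (((7*(a+6))+(7*z))*z)): ((((7*(a+6))+(7*z))*z)+((7*((a+6)+z))*b)) -> ((((7*(a+6))*z)+((7*z)*z))+((7*((a+6)+z))*b))
Apply DISTRIBUTE at LLL (target: (7*(a+6))): ((((7*(a+6))*z)+((7*z)*z))+((7*((a+6)+z))*b)) -> (((((7*a)+(7*6))*z)+((7*z)*z))+((7*((a+6)+z))*b))

Answer: (((((7*a)+(7*6))*z)+((7*z)*z))+((7*((a+6)+z))*b))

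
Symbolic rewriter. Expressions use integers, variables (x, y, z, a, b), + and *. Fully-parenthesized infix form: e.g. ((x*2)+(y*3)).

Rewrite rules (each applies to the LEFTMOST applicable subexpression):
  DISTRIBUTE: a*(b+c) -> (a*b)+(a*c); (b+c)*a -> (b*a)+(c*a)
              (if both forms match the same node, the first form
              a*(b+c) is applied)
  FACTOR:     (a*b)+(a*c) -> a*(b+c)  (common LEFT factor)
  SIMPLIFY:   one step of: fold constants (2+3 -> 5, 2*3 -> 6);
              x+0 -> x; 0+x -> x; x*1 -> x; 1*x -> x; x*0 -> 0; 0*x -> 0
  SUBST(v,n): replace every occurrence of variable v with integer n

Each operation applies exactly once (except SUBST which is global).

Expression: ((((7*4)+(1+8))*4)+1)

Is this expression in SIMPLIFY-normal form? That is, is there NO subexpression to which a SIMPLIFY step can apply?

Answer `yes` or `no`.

Answer: no

Derivation:
Expression: ((((7*4)+(1+8))*4)+1)
Scanning for simplifiable subexpressions (pre-order)...
  at root: ((((7*4)+(1+8))*4)+1) (not simplifiable)
  at L: (((7*4)+(1+8))*4) (not simplifiable)
  at LL: ((7*4)+(1+8)) (not simplifiable)
  at LLL: (7*4) (SIMPLIFIABLE)
  at LLR: (1+8) (SIMPLIFIABLE)
Found simplifiable subexpr at path LLL: (7*4)
One SIMPLIFY step would give: (((28+(1+8))*4)+1)
-> NOT in normal form.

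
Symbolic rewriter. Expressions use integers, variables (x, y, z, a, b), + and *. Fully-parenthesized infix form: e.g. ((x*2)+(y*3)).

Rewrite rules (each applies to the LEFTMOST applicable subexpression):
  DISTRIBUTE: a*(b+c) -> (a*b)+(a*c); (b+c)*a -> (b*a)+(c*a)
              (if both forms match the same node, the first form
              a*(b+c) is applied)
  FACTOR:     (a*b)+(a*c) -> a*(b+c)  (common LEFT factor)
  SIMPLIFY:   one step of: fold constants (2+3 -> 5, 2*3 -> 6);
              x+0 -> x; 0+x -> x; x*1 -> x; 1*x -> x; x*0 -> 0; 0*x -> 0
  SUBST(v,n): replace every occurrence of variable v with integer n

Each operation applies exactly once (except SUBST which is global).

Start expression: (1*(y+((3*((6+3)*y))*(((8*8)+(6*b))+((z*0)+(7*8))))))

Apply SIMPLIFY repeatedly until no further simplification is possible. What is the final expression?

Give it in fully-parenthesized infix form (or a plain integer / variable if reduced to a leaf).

Answer: (y+((3*(9*y))*((64+(6*b))+56)))

Derivation:
Start: (1*(y+((3*((6+3)*y))*(((8*8)+(6*b))+((z*0)+(7*8))))))
Step 1: at root: (1*(y+((3*((6+3)*y))*(((8*8)+(6*b))+((z*0)+(7*8)))))) -> (y+((3*((6+3)*y))*(((8*8)+(6*b))+((z*0)+(7*8))))); overall: (1*(y+((3*((6+3)*y))*(((8*8)+(6*b))+((z*0)+(7*8)))))) -> (y+((3*((6+3)*y))*(((8*8)+(6*b))+((z*0)+(7*8)))))
Step 2: at RLRL: (6+3) -> 9; overall: (y+((3*((6+3)*y))*(((8*8)+(6*b))+((z*0)+(7*8))))) -> (y+((3*(9*y))*(((8*8)+(6*b))+((z*0)+(7*8)))))
Step 3: at RRLL: (8*8) -> 64; overall: (y+((3*(9*y))*(((8*8)+(6*b))+((z*0)+(7*8))))) -> (y+((3*(9*y))*((64+(6*b))+((z*0)+(7*8)))))
Step 4: at RRRL: (z*0) -> 0; overall: (y+((3*(9*y))*((64+(6*b))+((z*0)+(7*8))))) -> (y+((3*(9*y))*((64+(6*b))+(0+(7*8)))))
Step 5: at RRR: (0+(7*8)) -> (7*8); overall: (y+((3*(9*y))*((64+(6*b))+(0+(7*8))))) -> (y+((3*(9*y))*((64+(6*b))+(7*8))))
Step 6: at RRR: (7*8) -> 56; overall: (y+((3*(9*y))*((64+(6*b))+(7*8)))) -> (y+((3*(9*y))*((64+(6*b))+56)))
Fixed point: (y+((3*(9*y))*((64+(6*b))+56)))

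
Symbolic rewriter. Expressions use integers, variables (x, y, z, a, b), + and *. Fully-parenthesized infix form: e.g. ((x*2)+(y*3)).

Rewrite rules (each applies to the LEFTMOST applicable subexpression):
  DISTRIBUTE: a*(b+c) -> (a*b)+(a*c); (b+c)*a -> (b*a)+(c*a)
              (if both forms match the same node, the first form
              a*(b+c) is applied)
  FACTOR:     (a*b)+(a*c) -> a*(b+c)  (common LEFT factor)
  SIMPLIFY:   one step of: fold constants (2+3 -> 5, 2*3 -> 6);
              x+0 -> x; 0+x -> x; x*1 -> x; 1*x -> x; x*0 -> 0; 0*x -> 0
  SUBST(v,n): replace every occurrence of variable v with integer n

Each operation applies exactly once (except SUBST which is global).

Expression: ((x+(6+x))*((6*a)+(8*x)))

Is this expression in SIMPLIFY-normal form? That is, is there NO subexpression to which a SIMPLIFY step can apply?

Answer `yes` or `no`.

Expression: ((x+(6+x))*((6*a)+(8*x)))
Scanning for simplifiable subexpressions (pre-order)...
  at root: ((x+(6+x))*((6*a)+(8*x))) (not simplifiable)
  at L: (x+(6+x)) (not simplifiable)
  at LR: (6+x) (not simplifiable)
  at R: ((6*a)+(8*x)) (not simplifiable)
  at RL: (6*a) (not simplifiable)
  at RR: (8*x) (not simplifiable)
Result: no simplifiable subexpression found -> normal form.

Answer: yes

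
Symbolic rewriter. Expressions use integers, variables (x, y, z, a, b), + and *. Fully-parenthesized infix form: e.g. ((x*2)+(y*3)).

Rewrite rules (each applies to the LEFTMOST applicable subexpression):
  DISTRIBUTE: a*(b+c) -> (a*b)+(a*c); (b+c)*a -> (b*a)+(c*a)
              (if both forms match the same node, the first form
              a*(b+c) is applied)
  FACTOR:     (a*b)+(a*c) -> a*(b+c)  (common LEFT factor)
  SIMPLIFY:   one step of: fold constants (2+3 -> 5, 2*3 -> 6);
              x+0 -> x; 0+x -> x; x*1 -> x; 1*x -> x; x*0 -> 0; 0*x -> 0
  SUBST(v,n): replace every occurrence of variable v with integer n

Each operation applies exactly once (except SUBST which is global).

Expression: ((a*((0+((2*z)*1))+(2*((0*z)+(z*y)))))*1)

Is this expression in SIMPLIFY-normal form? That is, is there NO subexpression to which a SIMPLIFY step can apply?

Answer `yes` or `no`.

Answer: no

Derivation:
Expression: ((a*((0+((2*z)*1))+(2*((0*z)+(z*y)))))*1)
Scanning for simplifiable subexpressions (pre-order)...
  at root: ((a*((0+((2*z)*1))+(2*((0*z)+(z*y)))))*1) (SIMPLIFIABLE)
  at L: (a*((0+((2*z)*1))+(2*((0*z)+(z*y))))) (not simplifiable)
  at LR: ((0+((2*z)*1))+(2*((0*z)+(z*y)))) (not simplifiable)
  at LRL: (0+((2*z)*1)) (SIMPLIFIABLE)
  at LRLR: ((2*z)*1) (SIMPLIFIABLE)
  at LRLRL: (2*z) (not simplifiable)
  at LRR: (2*((0*z)+(z*y))) (not simplifiable)
  at LRRR: ((0*z)+(z*y)) (not simplifiable)
  at LRRRL: (0*z) (SIMPLIFIABLE)
  at LRRRR: (z*y) (not simplifiable)
Found simplifiable subexpr at path root: ((a*((0+((2*z)*1))+(2*((0*z)+(z*y)))))*1)
One SIMPLIFY step would give: (a*((0+((2*z)*1))+(2*((0*z)+(z*y)))))
-> NOT in normal form.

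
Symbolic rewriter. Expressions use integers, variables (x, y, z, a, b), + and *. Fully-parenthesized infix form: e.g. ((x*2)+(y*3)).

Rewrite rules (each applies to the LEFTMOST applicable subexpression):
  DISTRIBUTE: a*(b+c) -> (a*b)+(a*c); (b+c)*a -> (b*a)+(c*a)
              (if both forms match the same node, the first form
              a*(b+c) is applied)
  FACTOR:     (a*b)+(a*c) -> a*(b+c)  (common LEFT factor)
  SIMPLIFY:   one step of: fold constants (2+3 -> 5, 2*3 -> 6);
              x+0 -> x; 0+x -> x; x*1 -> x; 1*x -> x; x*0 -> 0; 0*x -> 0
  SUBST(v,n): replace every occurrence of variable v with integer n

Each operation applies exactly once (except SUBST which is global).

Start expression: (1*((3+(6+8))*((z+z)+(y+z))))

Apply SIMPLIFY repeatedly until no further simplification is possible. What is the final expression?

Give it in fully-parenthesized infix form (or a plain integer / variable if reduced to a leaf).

Start: (1*((3+(6+8))*((z+z)+(y+z))))
Step 1: at root: (1*((3+(6+8))*((z+z)+(y+z)))) -> ((3+(6+8))*((z+z)+(y+z))); overall: (1*((3+(6+8))*((z+z)+(y+z)))) -> ((3+(6+8))*((z+z)+(y+z)))
Step 2: at LR: (6+8) -> 14; overall: ((3+(6+8))*((z+z)+(y+z))) -> ((3+14)*((z+z)+(y+z)))
Step 3: at L: (3+14) -> 17; overall: ((3+14)*((z+z)+(y+z))) -> (17*((z+z)+(y+z)))
Fixed point: (17*((z+z)+(y+z)))

Answer: (17*((z+z)+(y+z)))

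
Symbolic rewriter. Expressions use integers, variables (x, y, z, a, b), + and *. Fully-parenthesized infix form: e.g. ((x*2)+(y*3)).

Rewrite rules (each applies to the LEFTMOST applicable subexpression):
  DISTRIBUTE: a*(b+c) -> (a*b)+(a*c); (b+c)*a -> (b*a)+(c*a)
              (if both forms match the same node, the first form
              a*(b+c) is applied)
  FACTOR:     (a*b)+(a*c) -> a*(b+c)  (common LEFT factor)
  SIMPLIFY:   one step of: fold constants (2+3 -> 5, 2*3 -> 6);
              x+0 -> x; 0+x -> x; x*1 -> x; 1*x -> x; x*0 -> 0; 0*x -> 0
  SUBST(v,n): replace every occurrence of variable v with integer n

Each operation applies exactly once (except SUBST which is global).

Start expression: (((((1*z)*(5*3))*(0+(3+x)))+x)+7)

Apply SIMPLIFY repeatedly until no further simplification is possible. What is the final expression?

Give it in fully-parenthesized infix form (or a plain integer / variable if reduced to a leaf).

Answer: ((((z*15)*(3+x))+x)+7)

Derivation:
Start: (((((1*z)*(5*3))*(0+(3+x)))+x)+7)
Step 1: at LLLL: (1*z) -> z; overall: (((((1*z)*(5*3))*(0+(3+x)))+x)+7) -> ((((z*(5*3))*(0+(3+x)))+x)+7)
Step 2: at LLLR: (5*3) -> 15; overall: ((((z*(5*3))*(0+(3+x)))+x)+7) -> ((((z*15)*(0+(3+x)))+x)+7)
Step 3: at LLR: (0+(3+x)) -> (3+x); overall: ((((z*15)*(0+(3+x)))+x)+7) -> ((((z*15)*(3+x))+x)+7)
Fixed point: ((((z*15)*(3+x))+x)+7)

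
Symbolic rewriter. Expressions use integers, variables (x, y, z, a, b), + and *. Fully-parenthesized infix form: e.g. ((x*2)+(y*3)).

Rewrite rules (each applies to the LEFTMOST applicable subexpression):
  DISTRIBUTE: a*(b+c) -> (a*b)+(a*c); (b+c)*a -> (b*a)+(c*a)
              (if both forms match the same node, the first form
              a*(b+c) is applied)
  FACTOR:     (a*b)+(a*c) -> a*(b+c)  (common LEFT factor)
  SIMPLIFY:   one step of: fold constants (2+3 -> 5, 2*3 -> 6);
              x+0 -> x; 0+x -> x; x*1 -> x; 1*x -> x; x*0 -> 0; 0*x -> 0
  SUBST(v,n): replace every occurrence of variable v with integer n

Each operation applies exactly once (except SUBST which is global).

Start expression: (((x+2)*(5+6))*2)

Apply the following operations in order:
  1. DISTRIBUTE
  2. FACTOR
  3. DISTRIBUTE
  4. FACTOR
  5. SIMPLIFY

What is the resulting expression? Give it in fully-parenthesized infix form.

Start: (((x+2)*(5+6))*2)
Apply DISTRIBUTE at L (target: ((x+2)*(5+6))): (((x+2)*(5+6))*2) -> ((((x+2)*5)+((x+2)*6))*2)
Apply FACTOR at L (target: (((x+2)*5)+((x+2)*6))): ((((x+2)*5)+((x+2)*6))*2) -> (((x+2)*(5+6))*2)
Apply DISTRIBUTE at L (target: ((x+2)*(5+6))): (((x+2)*(5+6))*2) -> ((((x+2)*5)+((x+2)*6))*2)
Apply FACTOR at L (target: (((x+2)*5)+((x+2)*6))): ((((x+2)*5)+((x+2)*6))*2) -> (((x+2)*(5+6))*2)
Apply SIMPLIFY at LR (target: (5+6)): (((x+2)*(5+6))*2) -> (((x+2)*11)*2)

Answer: (((x+2)*11)*2)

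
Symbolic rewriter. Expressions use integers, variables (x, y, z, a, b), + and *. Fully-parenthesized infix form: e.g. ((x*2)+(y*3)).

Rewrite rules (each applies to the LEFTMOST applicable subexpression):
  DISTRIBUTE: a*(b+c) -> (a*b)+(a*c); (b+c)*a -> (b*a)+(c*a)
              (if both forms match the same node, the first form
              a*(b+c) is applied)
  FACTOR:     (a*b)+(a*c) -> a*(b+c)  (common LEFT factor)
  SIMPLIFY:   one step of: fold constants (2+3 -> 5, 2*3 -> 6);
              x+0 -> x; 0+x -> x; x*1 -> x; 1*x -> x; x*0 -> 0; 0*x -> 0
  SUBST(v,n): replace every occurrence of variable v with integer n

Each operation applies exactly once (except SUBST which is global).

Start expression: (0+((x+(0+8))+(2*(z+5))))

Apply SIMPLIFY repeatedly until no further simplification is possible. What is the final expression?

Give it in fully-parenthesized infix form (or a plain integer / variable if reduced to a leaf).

Start: (0+((x+(0+8))+(2*(z+5))))
Step 1: at root: (0+((x+(0+8))+(2*(z+5)))) -> ((x+(0+8))+(2*(z+5))); overall: (0+((x+(0+8))+(2*(z+5)))) -> ((x+(0+8))+(2*(z+5)))
Step 2: at LR: (0+8) -> 8; overall: ((x+(0+8))+(2*(z+5))) -> ((x+8)+(2*(z+5)))
Fixed point: ((x+8)+(2*(z+5)))

Answer: ((x+8)+(2*(z+5)))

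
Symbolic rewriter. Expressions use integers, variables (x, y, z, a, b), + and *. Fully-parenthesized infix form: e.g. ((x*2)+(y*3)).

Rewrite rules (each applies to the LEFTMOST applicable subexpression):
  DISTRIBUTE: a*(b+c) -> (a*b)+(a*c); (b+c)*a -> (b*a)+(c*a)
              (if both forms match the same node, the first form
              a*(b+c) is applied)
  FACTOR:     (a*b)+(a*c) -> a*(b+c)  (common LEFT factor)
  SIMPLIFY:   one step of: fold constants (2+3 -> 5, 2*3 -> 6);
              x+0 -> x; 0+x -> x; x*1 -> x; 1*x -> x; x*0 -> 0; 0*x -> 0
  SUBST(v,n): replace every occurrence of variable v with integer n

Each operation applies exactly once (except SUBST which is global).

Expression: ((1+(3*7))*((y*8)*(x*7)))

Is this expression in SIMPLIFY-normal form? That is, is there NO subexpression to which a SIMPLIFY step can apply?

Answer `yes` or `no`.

Answer: no

Derivation:
Expression: ((1+(3*7))*((y*8)*(x*7)))
Scanning for simplifiable subexpressions (pre-order)...
  at root: ((1+(3*7))*((y*8)*(x*7))) (not simplifiable)
  at L: (1+(3*7)) (not simplifiable)
  at LR: (3*7) (SIMPLIFIABLE)
  at R: ((y*8)*(x*7)) (not simplifiable)
  at RL: (y*8) (not simplifiable)
  at RR: (x*7) (not simplifiable)
Found simplifiable subexpr at path LR: (3*7)
One SIMPLIFY step would give: ((1+21)*((y*8)*(x*7)))
-> NOT in normal form.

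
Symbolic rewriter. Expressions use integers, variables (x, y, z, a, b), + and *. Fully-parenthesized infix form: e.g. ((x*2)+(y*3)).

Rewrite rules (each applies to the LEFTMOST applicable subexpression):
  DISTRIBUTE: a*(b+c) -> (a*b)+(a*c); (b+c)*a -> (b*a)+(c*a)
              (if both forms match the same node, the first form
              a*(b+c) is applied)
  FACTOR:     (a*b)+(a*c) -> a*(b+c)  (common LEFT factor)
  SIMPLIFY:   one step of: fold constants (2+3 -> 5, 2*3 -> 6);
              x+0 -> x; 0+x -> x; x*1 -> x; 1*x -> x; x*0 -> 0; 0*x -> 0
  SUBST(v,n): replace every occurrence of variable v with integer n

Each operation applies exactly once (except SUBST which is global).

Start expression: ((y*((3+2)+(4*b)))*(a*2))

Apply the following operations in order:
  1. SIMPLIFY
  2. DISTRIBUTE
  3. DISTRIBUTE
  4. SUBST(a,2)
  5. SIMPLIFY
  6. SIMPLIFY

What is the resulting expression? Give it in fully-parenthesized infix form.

Answer: (((y*5)*4)+((y*(4*b))*4))

Derivation:
Start: ((y*((3+2)+(4*b)))*(a*2))
Apply SIMPLIFY at LRL (target: (3+2)): ((y*((3+2)+(4*b)))*(a*2)) -> ((y*(5+(4*b)))*(a*2))
Apply DISTRIBUTE at L (target: (y*(5+(4*b)))): ((y*(5+(4*b)))*(a*2)) -> (((y*5)+(y*(4*b)))*(a*2))
Apply DISTRIBUTE at root (target: (((y*5)+(y*(4*b)))*(a*2))): (((y*5)+(y*(4*b)))*(a*2)) -> (((y*5)*(a*2))+((y*(4*b))*(a*2)))
Apply SUBST(a,2): (((y*5)*(a*2))+((y*(4*b))*(a*2))) -> (((y*5)*(2*2))+((y*(4*b))*(2*2)))
Apply SIMPLIFY at LR (target: (2*2)): (((y*5)*(2*2))+((y*(4*b))*(2*2))) -> (((y*5)*4)+((y*(4*b))*(2*2)))
Apply SIMPLIFY at RR (target: (2*2)): (((y*5)*4)+((y*(4*b))*(2*2))) -> (((y*5)*4)+((y*(4*b))*4))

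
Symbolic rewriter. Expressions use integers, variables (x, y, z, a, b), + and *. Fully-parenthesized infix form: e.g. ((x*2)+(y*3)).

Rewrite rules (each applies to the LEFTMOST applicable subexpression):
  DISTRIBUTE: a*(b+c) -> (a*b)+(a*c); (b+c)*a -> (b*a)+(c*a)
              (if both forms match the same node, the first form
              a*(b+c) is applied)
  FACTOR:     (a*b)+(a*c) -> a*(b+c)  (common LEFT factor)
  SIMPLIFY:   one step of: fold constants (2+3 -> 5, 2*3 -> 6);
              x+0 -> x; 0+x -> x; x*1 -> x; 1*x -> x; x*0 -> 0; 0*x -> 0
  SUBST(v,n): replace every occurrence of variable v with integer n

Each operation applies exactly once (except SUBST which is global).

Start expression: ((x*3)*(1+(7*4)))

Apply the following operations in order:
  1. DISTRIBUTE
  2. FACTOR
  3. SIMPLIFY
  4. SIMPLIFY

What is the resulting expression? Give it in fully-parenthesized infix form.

Answer: ((x*3)*29)

Derivation:
Start: ((x*3)*(1+(7*4)))
Apply DISTRIBUTE at root (target: ((x*3)*(1+(7*4)))): ((x*3)*(1+(7*4))) -> (((x*3)*1)+((x*3)*(7*4)))
Apply FACTOR at root (target: (((x*3)*1)+((x*3)*(7*4)))): (((x*3)*1)+((x*3)*(7*4))) -> ((x*3)*(1+(7*4)))
Apply SIMPLIFY at RR (target: (7*4)): ((x*3)*(1+(7*4))) -> ((x*3)*(1+28))
Apply SIMPLIFY at R (target: (1+28)): ((x*3)*(1+28)) -> ((x*3)*29)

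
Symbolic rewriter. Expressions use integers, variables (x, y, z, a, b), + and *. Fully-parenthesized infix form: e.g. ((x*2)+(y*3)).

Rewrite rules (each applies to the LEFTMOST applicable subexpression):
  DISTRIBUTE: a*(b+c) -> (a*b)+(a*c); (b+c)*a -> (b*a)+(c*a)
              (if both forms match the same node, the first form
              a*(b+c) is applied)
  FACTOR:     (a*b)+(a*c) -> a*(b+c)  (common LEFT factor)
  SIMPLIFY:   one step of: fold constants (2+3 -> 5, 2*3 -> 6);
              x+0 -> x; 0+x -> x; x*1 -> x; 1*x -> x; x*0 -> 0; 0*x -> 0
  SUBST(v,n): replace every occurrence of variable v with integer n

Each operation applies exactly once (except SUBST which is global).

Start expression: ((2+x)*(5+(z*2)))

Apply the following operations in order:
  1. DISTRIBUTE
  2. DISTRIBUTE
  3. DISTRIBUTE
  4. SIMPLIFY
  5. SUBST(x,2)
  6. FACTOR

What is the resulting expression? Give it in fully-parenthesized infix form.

Start: ((2+x)*(5+(z*2)))
Apply DISTRIBUTE at root (target: ((2+x)*(5+(z*2)))): ((2+x)*(5+(z*2))) -> (((2+x)*5)+((2+x)*(z*2)))
Apply DISTRIBUTE at L (target: ((2+x)*5)): (((2+x)*5)+((2+x)*(z*2))) -> (((2*5)+(x*5))+((2+x)*(z*2)))
Apply DISTRIBUTE at R (target: ((2+x)*(z*2))): (((2*5)+(x*5))+((2+x)*(z*2))) -> (((2*5)+(x*5))+((2*(z*2))+(x*(z*2))))
Apply SIMPLIFY at LL (target: (2*5)): (((2*5)+(x*5))+((2*(z*2))+(x*(z*2)))) -> ((10+(x*5))+((2*(z*2))+(x*(z*2))))
Apply SUBST(x,2): ((10+(x*5))+((2*(z*2))+(x*(z*2)))) -> ((10+(2*5))+((2*(z*2))+(2*(z*2))))
Apply FACTOR at R (target: ((2*(z*2))+(2*(z*2)))): ((10+(2*5))+((2*(z*2))+(2*(z*2)))) -> ((10+(2*5))+(2*((z*2)+(z*2))))

Answer: ((10+(2*5))+(2*((z*2)+(z*2))))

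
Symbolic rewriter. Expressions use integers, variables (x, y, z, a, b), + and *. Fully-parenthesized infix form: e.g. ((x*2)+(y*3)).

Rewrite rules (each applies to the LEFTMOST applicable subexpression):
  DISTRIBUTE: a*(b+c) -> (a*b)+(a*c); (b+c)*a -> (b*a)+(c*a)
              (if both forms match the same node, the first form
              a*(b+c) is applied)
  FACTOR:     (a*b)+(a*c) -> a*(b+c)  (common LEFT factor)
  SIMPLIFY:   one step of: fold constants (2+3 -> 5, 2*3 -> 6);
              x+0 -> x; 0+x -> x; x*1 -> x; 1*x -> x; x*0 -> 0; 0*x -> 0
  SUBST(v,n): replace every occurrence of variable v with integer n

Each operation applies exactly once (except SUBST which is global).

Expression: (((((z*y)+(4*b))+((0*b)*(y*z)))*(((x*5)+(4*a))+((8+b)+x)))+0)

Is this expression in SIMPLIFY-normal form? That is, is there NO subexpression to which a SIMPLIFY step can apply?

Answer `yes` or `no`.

Answer: no

Derivation:
Expression: (((((z*y)+(4*b))+((0*b)*(y*z)))*(((x*5)+(4*a))+((8+b)+x)))+0)
Scanning for simplifiable subexpressions (pre-order)...
  at root: (((((z*y)+(4*b))+((0*b)*(y*z)))*(((x*5)+(4*a))+((8+b)+x)))+0) (SIMPLIFIABLE)
  at L: ((((z*y)+(4*b))+((0*b)*(y*z)))*(((x*5)+(4*a))+((8+b)+x))) (not simplifiable)
  at LL: (((z*y)+(4*b))+((0*b)*(y*z))) (not simplifiable)
  at LLL: ((z*y)+(4*b)) (not simplifiable)
  at LLLL: (z*y) (not simplifiable)
  at LLLR: (4*b) (not simplifiable)
  at LLR: ((0*b)*(y*z)) (not simplifiable)
  at LLRL: (0*b) (SIMPLIFIABLE)
  at LLRR: (y*z) (not simplifiable)
  at LR: (((x*5)+(4*a))+((8+b)+x)) (not simplifiable)
  at LRL: ((x*5)+(4*a)) (not simplifiable)
  at LRLL: (x*5) (not simplifiable)
  at LRLR: (4*a) (not simplifiable)
  at LRR: ((8+b)+x) (not simplifiable)
  at LRRL: (8+b) (not simplifiable)
Found simplifiable subexpr at path root: (((((z*y)+(4*b))+((0*b)*(y*z)))*(((x*5)+(4*a))+((8+b)+x)))+0)
One SIMPLIFY step would give: ((((z*y)+(4*b))+((0*b)*(y*z)))*(((x*5)+(4*a))+((8+b)+x)))
-> NOT in normal form.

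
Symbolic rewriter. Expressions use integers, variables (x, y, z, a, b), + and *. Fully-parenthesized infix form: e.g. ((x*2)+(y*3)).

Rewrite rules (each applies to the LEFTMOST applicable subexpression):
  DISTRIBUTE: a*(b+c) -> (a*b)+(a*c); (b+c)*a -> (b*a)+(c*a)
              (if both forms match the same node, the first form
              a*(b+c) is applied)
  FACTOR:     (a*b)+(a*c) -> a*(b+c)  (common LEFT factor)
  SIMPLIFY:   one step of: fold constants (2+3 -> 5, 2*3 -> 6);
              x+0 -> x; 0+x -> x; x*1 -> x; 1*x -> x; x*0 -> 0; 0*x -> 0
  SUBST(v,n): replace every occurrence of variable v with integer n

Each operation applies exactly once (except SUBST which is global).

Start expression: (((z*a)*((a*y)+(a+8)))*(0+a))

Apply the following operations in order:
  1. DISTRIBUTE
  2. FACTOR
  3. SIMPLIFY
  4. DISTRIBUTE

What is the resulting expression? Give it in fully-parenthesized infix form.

Answer: ((((z*a)*(a*y))+((z*a)*(a+8)))*a)

Derivation:
Start: (((z*a)*((a*y)+(a+8)))*(0+a))
Apply DISTRIBUTE at root (target: (((z*a)*((a*y)+(a+8)))*(0+a))): (((z*a)*((a*y)+(a+8)))*(0+a)) -> ((((z*a)*((a*y)+(a+8)))*0)+(((z*a)*((a*y)+(a+8)))*a))
Apply FACTOR at root (target: ((((z*a)*((a*y)+(a+8)))*0)+(((z*a)*((a*y)+(a+8)))*a))): ((((z*a)*((a*y)+(a+8)))*0)+(((z*a)*((a*y)+(a+8)))*a)) -> (((z*a)*((a*y)+(a+8)))*(0+a))
Apply SIMPLIFY at R (target: (0+a)): (((z*a)*((a*y)+(a+8)))*(0+a)) -> (((z*a)*((a*y)+(a+8)))*a)
Apply DISTRIBUTE at L (target: ((z*a)*((a*y)+(a+8)))): (((z*a)*((a*y)+(a+8)))*a) -> ((((z*a)*(a*y))+((z*a)*(a+8)))*a)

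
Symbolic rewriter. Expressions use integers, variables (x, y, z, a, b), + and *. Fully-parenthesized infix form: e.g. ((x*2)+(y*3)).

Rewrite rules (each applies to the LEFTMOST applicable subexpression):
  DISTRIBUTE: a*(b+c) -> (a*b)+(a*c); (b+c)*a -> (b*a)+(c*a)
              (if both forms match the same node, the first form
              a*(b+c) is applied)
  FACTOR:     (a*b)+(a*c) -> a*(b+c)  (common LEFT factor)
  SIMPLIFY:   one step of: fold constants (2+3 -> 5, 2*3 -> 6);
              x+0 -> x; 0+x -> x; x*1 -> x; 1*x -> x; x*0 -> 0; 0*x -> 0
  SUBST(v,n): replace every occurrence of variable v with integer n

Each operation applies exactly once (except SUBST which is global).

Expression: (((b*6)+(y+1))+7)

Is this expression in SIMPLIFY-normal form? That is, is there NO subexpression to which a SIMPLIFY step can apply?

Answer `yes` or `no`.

Expression: (((b*6)+(y+1))+7)
Scanning for simplifiable subexpressions (pre-order)...
  at root: (((b*6)+(y+1))+7) (not simplifiable)
  at L: ((b*6)+(y+1)) (not simplifiable)
  at LL: (b*6) (not simplifiable)
  at LR: (y+1) (not simplifiable)
Result: no simplifiable subexpression found -> normal form.

Answer: yes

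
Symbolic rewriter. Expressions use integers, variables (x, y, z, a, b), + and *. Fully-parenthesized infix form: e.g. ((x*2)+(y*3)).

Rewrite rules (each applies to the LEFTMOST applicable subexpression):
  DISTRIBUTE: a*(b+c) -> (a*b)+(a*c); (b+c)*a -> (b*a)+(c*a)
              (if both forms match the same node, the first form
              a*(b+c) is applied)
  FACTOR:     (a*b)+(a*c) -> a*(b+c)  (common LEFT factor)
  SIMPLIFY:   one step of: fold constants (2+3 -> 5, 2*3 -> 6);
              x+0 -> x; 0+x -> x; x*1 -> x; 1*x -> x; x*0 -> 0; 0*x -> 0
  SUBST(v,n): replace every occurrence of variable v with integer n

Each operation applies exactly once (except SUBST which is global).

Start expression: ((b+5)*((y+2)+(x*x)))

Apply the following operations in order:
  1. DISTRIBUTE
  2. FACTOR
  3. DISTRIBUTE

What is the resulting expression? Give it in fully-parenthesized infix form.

Start: ((b+5)*((y+2)+(x*x)))
Apply DISTRIBUTE at root (target: ((b+5)*((y+2)+(x*x)))): ((b+5)*((y+2)+(x*x))) -> (((b+5)*(y+2))+((b+5)*(x*x)))
Apply FACTOR at root (target: (((b+5)*(y+2))+((b+5)*(x*x)))): (((b+5)*(y+2))+((b+5)*(x*x))) -> ((b+5)*((y+2)+(x*x)))
Apply DISTRIBUTE at root (target: ((b+5)*((y+2)+(x*x)))): ((b+5)*((y+2)+(x*x))) -> (((b+5)*(y+2))+((b+5)*(x*x)))

Answer: (((b+5)*(y+2))+((b+5)*(x*x)))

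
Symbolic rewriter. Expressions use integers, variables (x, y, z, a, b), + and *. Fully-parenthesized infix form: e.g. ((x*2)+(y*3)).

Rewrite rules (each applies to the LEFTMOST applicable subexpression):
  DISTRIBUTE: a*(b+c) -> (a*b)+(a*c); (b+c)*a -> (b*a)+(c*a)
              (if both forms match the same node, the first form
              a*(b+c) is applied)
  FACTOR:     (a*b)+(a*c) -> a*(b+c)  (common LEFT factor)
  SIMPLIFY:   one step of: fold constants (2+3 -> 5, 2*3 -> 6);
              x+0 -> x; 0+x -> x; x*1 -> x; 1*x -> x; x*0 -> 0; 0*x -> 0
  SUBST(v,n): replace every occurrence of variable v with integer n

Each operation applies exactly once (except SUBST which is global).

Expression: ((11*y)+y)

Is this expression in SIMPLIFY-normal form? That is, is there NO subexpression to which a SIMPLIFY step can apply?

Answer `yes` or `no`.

Expression: ((11*y)+y)
Scanning for simplifiable subexpressions (pre-order)...
  at root: ((11*y)+y) (not simplifiable)
  at L: (11*y) (not simplifiable)
Result: no simplifiable subexpression found -> normal form.

Answer: yes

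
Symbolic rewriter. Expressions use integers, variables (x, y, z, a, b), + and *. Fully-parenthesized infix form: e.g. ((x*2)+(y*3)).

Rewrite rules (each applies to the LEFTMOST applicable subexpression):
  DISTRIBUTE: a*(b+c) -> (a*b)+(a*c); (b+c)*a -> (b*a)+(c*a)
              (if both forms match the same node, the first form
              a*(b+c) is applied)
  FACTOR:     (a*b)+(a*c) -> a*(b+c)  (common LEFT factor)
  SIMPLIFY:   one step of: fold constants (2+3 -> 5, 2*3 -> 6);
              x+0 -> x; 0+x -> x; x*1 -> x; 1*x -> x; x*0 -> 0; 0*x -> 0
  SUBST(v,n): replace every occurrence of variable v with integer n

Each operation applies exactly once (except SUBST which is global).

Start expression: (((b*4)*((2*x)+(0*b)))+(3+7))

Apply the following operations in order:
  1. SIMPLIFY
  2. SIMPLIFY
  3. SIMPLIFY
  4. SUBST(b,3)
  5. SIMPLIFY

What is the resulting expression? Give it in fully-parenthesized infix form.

Answer: ((12*(2*x))+10)

Derivation:
Start: (((b*4)*((2*x)+(0*b)))+(3+7))
Apply SIMPLIFY at LRR (target: (0*b)): (((b*4)*((2*x)+(0*b)))+(3+7)) -> (((b*4)*((2*x)+0))+(3+7))
Apply SIMPLIFY at LR (target: ((2*x)+0)): (((b*4)*((2*x)+0))+(3+7)) -> (((b*4)*(2*x))+(3+7))
Apply SIMPLIFY at R (target: (3+7)): (((b*4)*(2*x))+(3+7)) -> (((b*4)*(2*x))+10)
Apply SUBST(b,3): (((b*4)*(2*x))+10) -> (((3*4)*(2*x))+10)
Apply SIMPLIFY at LL (target: (3*4)): (((3*4)*(2*x))+10) -> ((12*(2*x))+10)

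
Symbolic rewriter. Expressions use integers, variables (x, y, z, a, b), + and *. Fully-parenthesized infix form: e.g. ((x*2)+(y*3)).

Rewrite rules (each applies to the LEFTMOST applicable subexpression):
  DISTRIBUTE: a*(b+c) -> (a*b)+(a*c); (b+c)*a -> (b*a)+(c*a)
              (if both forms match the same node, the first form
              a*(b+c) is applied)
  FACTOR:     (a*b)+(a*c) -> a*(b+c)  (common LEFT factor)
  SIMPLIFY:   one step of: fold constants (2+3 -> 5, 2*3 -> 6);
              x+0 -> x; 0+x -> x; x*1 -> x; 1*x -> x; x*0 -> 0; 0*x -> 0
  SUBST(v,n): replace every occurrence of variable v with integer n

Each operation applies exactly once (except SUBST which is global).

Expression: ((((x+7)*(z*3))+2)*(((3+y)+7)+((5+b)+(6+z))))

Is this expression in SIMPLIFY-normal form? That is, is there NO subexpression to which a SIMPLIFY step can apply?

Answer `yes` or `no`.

Answer: yes

Derivation:
Expression: ((((x+7)*(z*3))+2)*(((3+y)+7)+((5+b)+(6+z))))
Scanning for simplifiable subexpressions (pre-order)...
  at root: ((((x+7)*(z*3))+2)*(((3+y)+7)+((5+b)+(6+z)))) (not simplifiable)
  at L: (((x+7)*(z*3))+2) (not simplifiable)
  at LL: ((x+7)*(z*3)) (not simplifiable)
  at LLL: (x+7) (not simplifiable)
  at LLR: (z*3) (not simplifiable)
  at R: (((3+y)+7)+((5+b)+(6+z))) (not simplifiable)
  at RL: ((3+y)+7) (not simplifiable)
  at RLL: (3+y) (not simplifiable)
  at RR: ((5+b)+(6+z)) (not simplifiable)
  at RRL: (5+b) (not simplifiable)
  at RRR: (6+z) (not simplifiable)
Result: no simplifiable subexpression found -> normal form.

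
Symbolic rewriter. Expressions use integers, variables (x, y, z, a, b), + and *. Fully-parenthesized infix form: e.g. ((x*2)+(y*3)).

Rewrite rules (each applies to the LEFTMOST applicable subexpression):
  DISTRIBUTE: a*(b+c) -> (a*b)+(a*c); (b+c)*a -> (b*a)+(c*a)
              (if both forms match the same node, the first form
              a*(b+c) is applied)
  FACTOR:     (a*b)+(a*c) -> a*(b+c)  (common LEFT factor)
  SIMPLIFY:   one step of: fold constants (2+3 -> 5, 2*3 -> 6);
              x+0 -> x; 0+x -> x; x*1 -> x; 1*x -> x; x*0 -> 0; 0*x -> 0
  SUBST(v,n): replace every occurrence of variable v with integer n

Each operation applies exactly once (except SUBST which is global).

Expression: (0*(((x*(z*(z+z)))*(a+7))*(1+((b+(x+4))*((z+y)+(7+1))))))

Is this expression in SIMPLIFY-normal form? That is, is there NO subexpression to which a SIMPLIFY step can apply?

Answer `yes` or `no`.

Answer: no

Derivation:
Expression: (0*(((x*(z*(z+z)))*(a+7))*(1+((b+(x+4))*((z+y)+(7+1))))))
Scanning for simplifiable subexpressions (pre-order)...
  at root: (0*(((x*(z*(z+z)))*(a+7))*(1+((b+(x+4))*((z+y)+(7+1)))))) (SIMPLIFIABLE)
  at R: (((x*(z*(z+z)))*(a+7))*(1+((b+(x+4))*((z+y)+(7+1))))) (not simplifiable)
  at RL: ((x*(z*(z+z)))*(a+7)) (not simplifiable)
  at RLL: (x*(z*(z+z))) (not simplifiable)
  at RLLR: (z*(z+z)) (not simplifiable)
  at RLLRR: (z+z) (not simplifiable)
  at RLR: (a+7) (not simplifiable)
  at RR: (1+((b+(x+4))*((z+y)+(7+1)))) (not simplifiable)
  at RRR: ((b+(x+4))*((z+y)+(7+1))) (not simplifiable)
  at RRRL: (b+(x+4)) (not simplifiable)
  at RRRLR: (x+4) (not simplifiable)
  at RRRR: ((z+y)+(7+1)) (not simplifiable)
  at RRRRL: (z+y) (not simplifiable)
  at RRRRR: (7+1) (SIMPLIFIABLE)
Found simplifiable subexpr at path root: (0*(((x*(z*(z+z)))*(a+7))*(1+((b+(x+4))*((z+y)+(7+1))))))
One SIMPLIFY step would give: 0
-> NOT in normal form.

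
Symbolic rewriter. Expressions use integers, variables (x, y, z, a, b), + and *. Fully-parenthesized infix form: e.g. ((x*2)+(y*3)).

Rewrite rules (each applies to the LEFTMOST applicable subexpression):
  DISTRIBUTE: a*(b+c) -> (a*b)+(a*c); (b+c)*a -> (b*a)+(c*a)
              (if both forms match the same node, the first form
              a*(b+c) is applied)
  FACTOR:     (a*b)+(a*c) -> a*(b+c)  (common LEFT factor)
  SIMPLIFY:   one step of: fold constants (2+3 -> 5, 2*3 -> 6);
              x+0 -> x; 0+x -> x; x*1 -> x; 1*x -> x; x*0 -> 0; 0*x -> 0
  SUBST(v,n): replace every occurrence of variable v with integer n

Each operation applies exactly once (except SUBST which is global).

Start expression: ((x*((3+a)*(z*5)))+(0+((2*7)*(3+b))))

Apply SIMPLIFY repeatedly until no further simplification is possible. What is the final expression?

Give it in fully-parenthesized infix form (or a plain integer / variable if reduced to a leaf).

Answer: ((x*((3+a)*(z*5)))+(14*(3+b)))

Derivation:
Start: ((x*((3+a)*(z*5)))+(0+((2*7)*(3+b))))
Step 1: at R: (0+((2*7)*(3+b))) -> ((2*7)*(3+b)); overall: ((x*((3+a)*(z*5)))+(0+((2*7)*(3+b)))) -> ((x*((3+a)*(z*5)))+((2*7)*(3+b)))
Step 2: at RL: (2*7) -> 14; overall: ((x*((3+a)*(z*5)))+((2*7)*(3+b))) -> ((x*((3+a)*(z*5)))+(14*(3+b)))
Fixed point: ((x*((3+a)*(z*5)))+(14*(3+b)))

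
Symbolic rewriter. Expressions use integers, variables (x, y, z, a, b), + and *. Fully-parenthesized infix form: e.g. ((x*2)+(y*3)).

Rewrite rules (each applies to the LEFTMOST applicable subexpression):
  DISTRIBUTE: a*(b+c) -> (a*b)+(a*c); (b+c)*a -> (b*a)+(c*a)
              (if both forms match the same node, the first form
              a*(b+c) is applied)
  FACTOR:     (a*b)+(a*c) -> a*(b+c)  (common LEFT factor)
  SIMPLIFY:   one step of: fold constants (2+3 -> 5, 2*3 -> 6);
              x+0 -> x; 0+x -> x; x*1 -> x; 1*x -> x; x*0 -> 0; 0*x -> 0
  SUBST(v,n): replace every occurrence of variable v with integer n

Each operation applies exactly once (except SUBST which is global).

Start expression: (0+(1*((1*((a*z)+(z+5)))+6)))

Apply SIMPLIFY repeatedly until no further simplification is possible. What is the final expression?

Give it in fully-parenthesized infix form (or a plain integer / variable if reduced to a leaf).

Answer: (((a*z)+(z+5))+6)

Derivation:
Start: (0+(1*((1*((a*z)+(z+5)))+6)))
Step 1: at root: (0+(1*((1*((a*z)+(z+5)))+6))) -> (1*((1*((a*z)+(z+5)))+6)); overall: (0+(1*((1*((a*z)+(z+5)))+6))) -> (1*((1*((a*z)+(z+5)))+6))
Step 2: at root: (1*((1*((a*z)+(z+5)))+6)) -> ((1*((a*z)+(z+5)))+6); overall: (1*((1*((a*z)+(z+5)))+6)) -> ((1*((a*z)+(z+5)))+6)
Step 3: at L: (1*((a*z)+(z+5))) -> ((a*z)+(z+5)); overall: ((1*((a*z)+(z+5)))+6) -> (((a*z)+(z+5))+6)
Fixed point: (((a*z)+(z+5))+6)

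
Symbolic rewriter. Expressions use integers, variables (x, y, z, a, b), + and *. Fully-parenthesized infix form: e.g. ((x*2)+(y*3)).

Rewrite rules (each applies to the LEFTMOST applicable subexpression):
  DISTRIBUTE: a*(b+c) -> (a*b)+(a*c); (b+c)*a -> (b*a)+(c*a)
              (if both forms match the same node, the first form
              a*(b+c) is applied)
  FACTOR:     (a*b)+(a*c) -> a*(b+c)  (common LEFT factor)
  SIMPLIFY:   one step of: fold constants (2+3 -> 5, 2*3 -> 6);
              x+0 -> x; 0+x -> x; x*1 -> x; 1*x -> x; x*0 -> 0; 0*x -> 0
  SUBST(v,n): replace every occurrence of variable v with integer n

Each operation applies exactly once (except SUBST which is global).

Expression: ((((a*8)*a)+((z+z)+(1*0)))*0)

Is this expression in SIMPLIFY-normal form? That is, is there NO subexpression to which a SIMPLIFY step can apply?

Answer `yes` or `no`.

Expression: ((((a*8)*a)+((z+z)+(1*0)))*0)
Scanning for simplifiable subexpressions (pre-order)...
  at root: ((((a*8)*a)+((z+z)+(1*0)))*0) (SIMPLIFIABLE)
  at L: (((a*8)*a)+((z+z)+(1*0))) (not simplifiable)
  at LL: ((a*8)*a) (not simplifiable)
  at LLL: (a*8) (not simplifiable)
  at LR: ((z+z)+(1*0)) (not simplifiable)
  at LRL: (z+z) (not simplifiable)
  at LRR: (1*0) (SIMPLIFIABLE)
Found simplifiable subexpr at path root: ((((a*8)*a)+((z+z)+(1*0)))*0)
One SIMPLIFY step would give: 0
-> NOT in normal form.

Answer: no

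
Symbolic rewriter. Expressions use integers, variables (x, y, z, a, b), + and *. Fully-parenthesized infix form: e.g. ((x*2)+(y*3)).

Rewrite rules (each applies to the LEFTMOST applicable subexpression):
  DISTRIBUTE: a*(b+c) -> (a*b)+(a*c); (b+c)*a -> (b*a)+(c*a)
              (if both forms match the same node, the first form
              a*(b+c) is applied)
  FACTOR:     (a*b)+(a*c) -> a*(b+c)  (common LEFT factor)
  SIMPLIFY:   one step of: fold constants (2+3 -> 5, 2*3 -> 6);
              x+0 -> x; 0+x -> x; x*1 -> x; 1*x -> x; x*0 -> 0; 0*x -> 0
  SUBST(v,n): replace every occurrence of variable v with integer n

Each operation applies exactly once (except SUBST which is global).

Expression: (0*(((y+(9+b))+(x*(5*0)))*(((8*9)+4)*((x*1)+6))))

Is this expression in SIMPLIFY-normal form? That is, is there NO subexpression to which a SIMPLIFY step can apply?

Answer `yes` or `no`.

Expression: (0*(((y+(9+b))+(x*(5*0)))*(((8*9)+4)*((x*1)+6))))
Scanning for simplifiable subexpressions (pre-order)...
  at root: (0*(((y+(9+b))+(x*(5*0)))*(((8*9)+4)*((x*1)+6)))) (SIMPLIFIABLE)
  at R: (((y+(9+b))+(x*(5*0)))*(((8*9)+4)*((x*1)+6))) (not simplifiable)
  at RL: ((y+(9+b))+(x*(5*0))) (not simplifiable)
  at RLL: (y+(9+b)) (not simplifiable)
  at RLLR: (9+b) (not simplifiable)
  at RLR: (x*(5*0)) (not simplifiable)
  at RLRR: (5*0) (SIMPLIFIABLE)
  at RR: (((8*9)+4)*((x*1)+6)) (not simplifiable)
  at RRL: ((8*9)+4) (not simplifiable)
  at RRLL: (8*9) (SIMPLIFIABLE)
  at RRR: ((x*1)+6) (not simplifiable)
  at RRRL: (x*1) (SIMPLIFIABLE)
Found simplifiable subexpr at path root: (0*(((y+(9+b))+(x*(5*0)))*(((8*9)+4)*((x*1)+6))))
One SIMPLIFY step would give: 0
-> NOT in normal form.

Answer: no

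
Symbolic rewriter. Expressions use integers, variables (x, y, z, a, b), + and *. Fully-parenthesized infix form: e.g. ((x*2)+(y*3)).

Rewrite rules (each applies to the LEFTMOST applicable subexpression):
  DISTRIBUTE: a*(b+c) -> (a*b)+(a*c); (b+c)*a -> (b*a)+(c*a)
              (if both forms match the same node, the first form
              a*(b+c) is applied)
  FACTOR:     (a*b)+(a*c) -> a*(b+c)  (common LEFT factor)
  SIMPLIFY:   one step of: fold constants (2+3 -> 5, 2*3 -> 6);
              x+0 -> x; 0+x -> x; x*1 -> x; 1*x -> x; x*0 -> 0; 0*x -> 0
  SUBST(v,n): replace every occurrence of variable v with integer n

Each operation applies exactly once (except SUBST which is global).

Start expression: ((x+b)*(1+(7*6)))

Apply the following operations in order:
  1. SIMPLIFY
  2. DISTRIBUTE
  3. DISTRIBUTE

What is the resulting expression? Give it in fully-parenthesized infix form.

Start: ((x+b)*(1+(7*6)))
Apply SIMPLIFY at RR (target: (7*6)): ((x+b)*(1+(7*6))) -> ((x+b)*(1+42))
Apply DISTRIBUTE at root (target: ((x+b)*(1+42))): ((x+b)*(1+42)) -> (((x+b)*1)+((x+b)*42))
Apply DISTRIBUTE at L (target: ((x+b)*1)): (((x+b)*1)+((x+b)*42)) -> (((x*1)+(b*1))+((x+b)*42))

Answer: (((x*1)+(b*1))+((x+b)*42))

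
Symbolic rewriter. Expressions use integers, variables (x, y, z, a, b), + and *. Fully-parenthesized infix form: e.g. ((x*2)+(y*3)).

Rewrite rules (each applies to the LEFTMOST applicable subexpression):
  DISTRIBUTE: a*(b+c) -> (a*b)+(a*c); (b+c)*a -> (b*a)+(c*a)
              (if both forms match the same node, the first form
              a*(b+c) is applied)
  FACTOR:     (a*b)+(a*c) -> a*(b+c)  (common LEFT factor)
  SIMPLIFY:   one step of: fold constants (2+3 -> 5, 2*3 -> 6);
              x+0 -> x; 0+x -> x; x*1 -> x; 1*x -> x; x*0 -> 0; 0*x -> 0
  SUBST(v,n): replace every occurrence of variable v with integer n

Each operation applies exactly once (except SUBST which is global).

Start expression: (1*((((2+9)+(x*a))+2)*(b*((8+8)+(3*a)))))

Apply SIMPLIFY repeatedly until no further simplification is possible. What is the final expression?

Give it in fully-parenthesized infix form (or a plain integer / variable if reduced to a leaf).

Start: (1*((((2+9)+(x*a))+2)*(b*((8+8)+(3*a)))))
Step 1: at root: (1*((((2+9)+(x*a))+2)*(b*((8+8)+(3*a))))) -> ((((2+9)+(x*a))+2)*(b*((8+8)+(3*a)))); overall: (1*((((2+9)+(x*a))+2)*(b*((8+8)+(3*a))))) -> ((((2+9)+(x*a))+2)*(b*((8+8)+(3*a))))
Step 2: at LLL: (2+9) -> 11; overall: ((((2+9)+(x*a))+2)*(b*((8+8)+(3*a)))) -> (((11+(x*a))+2)*(b*((8+8)+(3*a))))
Step 3: at RRL: (8+8) -> 16; overall: (((11+(x*a))+2)*(b*((8+8)+(3*a)))) -> (((11+(x*a))+2)*(b*(16+(3*a))))
Fixed point: (((11+(x*a))+2)*(b*(16+(3*a))))

Answer: (((11+(x*a))+2)*(b*(16+(3*a))))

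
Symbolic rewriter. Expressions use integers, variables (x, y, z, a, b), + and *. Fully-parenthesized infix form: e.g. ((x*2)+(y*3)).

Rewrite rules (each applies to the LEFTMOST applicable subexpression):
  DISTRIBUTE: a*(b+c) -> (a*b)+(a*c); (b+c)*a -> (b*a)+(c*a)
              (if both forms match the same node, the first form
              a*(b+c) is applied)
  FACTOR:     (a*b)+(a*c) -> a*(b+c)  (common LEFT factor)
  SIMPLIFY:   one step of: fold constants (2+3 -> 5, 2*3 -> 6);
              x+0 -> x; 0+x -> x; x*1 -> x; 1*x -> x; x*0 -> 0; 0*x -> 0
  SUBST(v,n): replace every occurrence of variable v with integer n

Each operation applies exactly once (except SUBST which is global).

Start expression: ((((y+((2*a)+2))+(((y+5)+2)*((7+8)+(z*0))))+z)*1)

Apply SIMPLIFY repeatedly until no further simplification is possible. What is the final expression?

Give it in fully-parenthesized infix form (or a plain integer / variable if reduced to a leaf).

Answer: (((y+((2*a)+2))+(((y+5)+2)*15))+z)

Derivation:
Start: ((((y+((2*a)+2))+(((y+5)+2)*((7+8)+(z*0))))+z)*1)
Step 1: at root: ((((y+((2*a)+2))+(((y+5)+2)*((7+8)+(z*0))))+z)*1) -> (((y+((2*a)+2))+(((y+5)+2)*((7+8)+(z*0))))+z); overall: ((((y+((2*a)+2))+(((y+5)+2)*((7+8)+(z*0))))+z)*1) -> (((y+((2*a)+2))+(((y+5)+2)*((7+8)+(z*0))))+z)
Step 2: at LRRL: (7+8) -> 15; overall: (((y+((2*a)+2))+(((y+5)+2)*((7+8)+(z*0))))+z) -> (((y+((2*a)+2))+(((y+5)+2)*(15+(z*0))))+z)
Step 3: at LRRR: (z*0) -> 0; overall: (((y+((2*a)+2))+(((y+5)+2)*(15+(z*0))))+z) -> (((y+((2*a)+2))+(((y+5)+2)*(15+0)))+z)
Step 4: at LRR: (15+0) -> 15; overall: (((y+((2*a)+2))+(((y+5)+2)*(15+0)))+z) -> (((y+((2*a)+2))+(((y+5)+2)*15))+z)
Fixed point: (((y+((2*a)+2))+(((y+5)+2)*15))+z)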